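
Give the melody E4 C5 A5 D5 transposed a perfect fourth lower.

E4 becomes B3
C5 becomes G4
A5 becomes E5
D5 becomes A4

B3 G4 E5 A4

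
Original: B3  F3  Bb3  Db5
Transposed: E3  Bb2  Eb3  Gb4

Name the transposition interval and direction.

down a perfect fifth

Take the first pair: B3 → E3. B to E spans 5 letter names, so the interval is some kind of fifth.
E3 to B3 is 7 semitones, which makes it a perfect fifth; the second version is lower, so the direction is down.
Checking another pair — Db5 → Gb4 — gives the same interval.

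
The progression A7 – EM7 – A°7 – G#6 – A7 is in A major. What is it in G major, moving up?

G7 DM7 G°7 F#6 G7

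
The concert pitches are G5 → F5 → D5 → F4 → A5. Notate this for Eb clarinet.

E5 D5 B4 D4 F#5

The Eb clarinet sounds a minor third above written, so the written part must be a minor third below concert — transpose each note down.
G5 to E5
F5 to D5
D5 to B4
F4 to D4
A5 to F#5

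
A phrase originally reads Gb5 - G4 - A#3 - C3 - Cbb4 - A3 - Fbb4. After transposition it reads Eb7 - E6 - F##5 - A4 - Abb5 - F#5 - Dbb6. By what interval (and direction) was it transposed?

Take the first pair: Gb5 → Eb7. G to E spans 13 letter names, so the interval is some kind of thirteenth.
Gb5 to Eb7 is 21 semitones, which makes it a major thirteenth; the second version is higher, so the direction is up.
Checking another pair — Fbb4 → Dbb6 — gives the same interval.

up a major thirteenth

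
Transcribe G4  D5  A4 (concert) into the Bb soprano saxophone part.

Written C4 sounds as Bb3 on the Bb soprano saxophone, so concert pitches are written a major second up.
G4 becomes A4
D5 becomes E5
A4 becomes B4

A4 E5 B4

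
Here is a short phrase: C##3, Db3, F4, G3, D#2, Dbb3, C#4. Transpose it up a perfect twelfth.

A perfect twelfth up from C##3 gives G##4.
Db3 up a perfect twelfth is Ab4.
A perfect twelfth up from F4 gives C6.
G3: a twelfth up reaches D, and 19 semitones makes it D5.
D#2 up a perfect twelfth is A#3.
Dbb3 up a perfect twelfth is Abb4.
C#4: a twelfth up reaches G, and 19 semitones makes it G#5.

G##4 Ab4 C6 D5 A#3 Abb4 G#5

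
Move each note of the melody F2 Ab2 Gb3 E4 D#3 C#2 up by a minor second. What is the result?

Gb2 Bbb2 Abb3 F4 E3 D2

F2 up a minor second is Gb2.
Ab2 up a minor second is Bbb2.
Gb3: a second up reaches A, and 1 semitone makes it Abb3.
A minor second up from E4 gives F4.
D#3: a second up reaches E, and 1 semitone makes it E3.
C#2: a second up reaches D, and 1 semitone makes it D2.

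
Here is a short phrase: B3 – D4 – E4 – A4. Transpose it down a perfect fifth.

E3 G3 A3 D4

B3 to E3
D4 to G3
E4 to A3
A4 to D4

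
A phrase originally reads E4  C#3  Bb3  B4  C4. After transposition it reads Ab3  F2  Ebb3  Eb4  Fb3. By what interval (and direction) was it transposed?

down an augmented fifth

From E4 to Ab3 is 5 letter names — a fifth of some quality.
Ab3 to E4 is 8 semitones, which makes it an augmented fifth; the second version is lower, so the direction is down.
Checking another pair — C4 → Fb3 — gives the same interval.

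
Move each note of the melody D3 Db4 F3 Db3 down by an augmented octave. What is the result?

Db2 Dbb3 Fb2 Dbb2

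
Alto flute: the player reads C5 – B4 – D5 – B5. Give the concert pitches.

G4 F#4 A4 F#5

Written C4 on the alto flute sounds as G3, a perfect fourth lower; apply that shift to every note.
C5 becomes G4
B4 becomes F#4
D5 becomes A4
B5 becomes F#5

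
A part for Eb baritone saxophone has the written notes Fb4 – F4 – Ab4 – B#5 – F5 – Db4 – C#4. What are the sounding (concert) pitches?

Written C4 on the Eb baritone saxophone sounds as Eb2, a major thirteenth lower; apply that shift to every note.
Fb4 becomes Abb2
F4 becomes Ab2
Ab4 becomes Cb3
B#5 becomes D#4
F5 becomes Ab3
Db4 becomes Fb2
C#4 becomes E2

Abb2 Ab2 Cb3 D#4 Ab3 Fb2 E2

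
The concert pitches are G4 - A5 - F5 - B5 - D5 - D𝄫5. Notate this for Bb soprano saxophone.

Written C4 sounds as Bb3 on the Bb soprano saxophone, so concert pitches are written a major second up.
G4 → A4
A5 → B5
F5 → G5
B5 → C#6
D5 → E5
Dbb5 → Ebb5

A4 B5 G5 C#6 E5 Ebb5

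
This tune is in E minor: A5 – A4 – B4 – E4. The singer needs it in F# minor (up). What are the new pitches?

B5 B4 C#5 F#4

E minor to F# minor up is a major second, so every note moves up by that interval.
A5 becomes B5
A4 becomes B4
B4 becomes C#5
E4 becomes F#4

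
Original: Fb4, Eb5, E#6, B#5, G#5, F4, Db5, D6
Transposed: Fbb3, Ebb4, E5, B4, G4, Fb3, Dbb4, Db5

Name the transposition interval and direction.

From Fb4 to Fbb3 is 8 letter names — an octave of some quality.
Fbb3 to Fb4 is 13 semitones, which makes it an augmented octave; the second version is lower, so the direction is down.
Checking another pair — D6 → Db5 — gives the same interval.

down an augmented octave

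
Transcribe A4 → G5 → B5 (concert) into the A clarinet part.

C5 Bb5 D6

The A clarinet sounds a minor third below written, so the written part must be a minor third above concert — transpose each note up.
A4 gives C5
G5 gives Bb5
B5 gives D6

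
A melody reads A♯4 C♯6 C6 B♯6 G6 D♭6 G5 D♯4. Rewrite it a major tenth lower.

F#3 A4 Ab4 G#5 Eb5 Bbb4 Eb4 B2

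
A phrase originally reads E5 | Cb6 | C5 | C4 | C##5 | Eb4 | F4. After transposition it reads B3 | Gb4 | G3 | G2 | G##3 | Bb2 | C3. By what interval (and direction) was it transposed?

down a perfect eleventh

Take the first pair: E5 → B3. E to B spans 11 letter names, so the interval is some kind of eleventh.
B3 to E5 is 17 semitones, which makes it a perfect eleventh; the second version is lower, so the direction is down.
Checking another pair — F4 → C3 — gives the same interval.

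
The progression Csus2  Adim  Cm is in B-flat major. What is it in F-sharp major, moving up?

G#sus2 E#dim G#m

B-flat major up to F-sharp major is an augmented fifth; each chord root moves by that interval while the quality stays the same.
Csus2: root C up an augmented fifth → G#, giving G#sus2.
Adim: root A up an augmented fifth → E#, giving E#dim.
Cm: root C up an augmented fifth → G#, giving G#m.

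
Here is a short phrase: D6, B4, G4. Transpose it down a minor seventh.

D6 down a minor seventh is E5.
B4 down a minor seventh is C#4.
G4 down a minor seventh is A3.

E5 C#4 A3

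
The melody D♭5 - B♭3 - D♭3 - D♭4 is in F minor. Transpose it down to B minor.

G4 E3 G2 G3

F minor to B minor down is a diminished fifth, so every note moves down by that interval.
Db5 → G4
Bb3 → E3
Db3 → G2
Db4 → G3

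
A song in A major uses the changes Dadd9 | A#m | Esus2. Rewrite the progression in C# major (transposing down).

F#add9 C##m G#sus2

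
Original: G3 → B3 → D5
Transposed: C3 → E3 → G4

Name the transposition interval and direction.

From G3 to C3 is 5 letter names — a fifth of some quality.
C3 to G3 is 7 semitones, which makes it a perfect fifth; the second version is lower, so the direction is down.
Checking another pair — D5 → G4 — gives the same interval.

down a perfect fifth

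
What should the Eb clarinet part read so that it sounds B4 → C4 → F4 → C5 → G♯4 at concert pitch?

G#4 A3 D4 A4 E#4

The Eb clarinet sounds a minor third above written, so the written part must be a minor third below concert — transpose each note down.
B4 gives G#4
C4 gives A3
F4 gives D4
C5 gives A4
G#4 gives E#4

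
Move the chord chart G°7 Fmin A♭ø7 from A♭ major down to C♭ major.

Bb°7 Abmin Cbø7

A♭ major down to C♭ major is a major sixth; each chord root moves by that interval while the quality stays the same.
G°7: root G down a major sixth → Bb, giving Bb°7.
Fmin: root F down a major sixth → Ab, giving Abmin.
A♭ø7: root A♭ down a major sixth → Cb, giving Cbø7.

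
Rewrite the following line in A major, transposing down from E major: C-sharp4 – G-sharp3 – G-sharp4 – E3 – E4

From E down to A is a perfect fifth; apply that to each pitch.
C#4 becomes F#3
G#3 becomes C#3
G#4 becomes C#4
E3 becomes A2
E4 becomes A3

F#3 C#3 C#4 A2 A3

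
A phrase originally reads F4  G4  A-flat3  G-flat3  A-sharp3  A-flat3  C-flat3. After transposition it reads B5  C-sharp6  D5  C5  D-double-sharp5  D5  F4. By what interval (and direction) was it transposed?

up an augmented eleventh

Take the first pair: F4 → B5. F to B spans 11 letter names, so the interval is some kind of eleventh.
F4 to B5 is 18 semitones, which makes it an augmented eleventh; the second version is higher, so the direction is up.
Checking another pair — Cb3 → F4 — gives the same interval.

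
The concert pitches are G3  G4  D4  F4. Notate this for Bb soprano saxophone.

Written C4 sounds as Bb3 on the Bb soprano saxophone, so concert pitches are written a major second up.
G3 becomes A3
G4 becomes A4
D4 becomes E4
F4 becomes G4

A3 A4 E4 G4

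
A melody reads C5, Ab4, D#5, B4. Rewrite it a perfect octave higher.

C6 Ab5 D#6 B5

A perfect octave up from C5 gives C6.
Ab4 up a perfect octave is Ab5.
D#5 up a perfect octave is D#6.
A perfect octave up from B4 gives B5.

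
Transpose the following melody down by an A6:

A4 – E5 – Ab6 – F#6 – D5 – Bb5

Cb4 Gb4 Cbb6 Ab5 Fb4 Dbb5

A4 -> Cb4
E5 -> Gb4
Ab6 -> Cbb6
F#6 -> Ab5
D5 -> Fb4
Bb5 -> Dbb5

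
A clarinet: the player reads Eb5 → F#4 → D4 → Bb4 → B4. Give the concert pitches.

Written C4 on the A clarinet sounds as A3, a minor third lower; apply that shift to every note.
Eb5 becomes C5
F#4 becomes D#4
D4 becomes B3
Bb4 becomes G4
B4 becomes G#4

C5 D#4 B3 G4 G#4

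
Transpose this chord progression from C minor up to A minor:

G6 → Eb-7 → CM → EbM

C minor up to A minor is a major sixth; each chord root moves by that interval while the quality stays the same.
G6: root G up a major sixth → E, giving E6.
Eb-7: root Eb up a major sixth → C, giving C-7.
CM: root C up a major sixth → A, giving AM.
EbM: root Eb up a major sixth → C, giving CM.

E6 C-7 AM CM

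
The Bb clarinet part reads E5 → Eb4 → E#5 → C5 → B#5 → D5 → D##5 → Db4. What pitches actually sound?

Written C4 on the Bb clarinet sounds as Bb3, a major second lower; apply that shift to every note.
E5 -> D5
Eb4 -> Db4
E#5 -> D#5
C5 -> Bb4
B#5 -> A#5
D5 -> C5
D##5 -> C##5
Db4 -> Cb4

D5 Db4 D#5 Bb4 A#5 C5 C##5 Cb4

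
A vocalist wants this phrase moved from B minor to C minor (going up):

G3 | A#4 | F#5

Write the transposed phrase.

Ab3 B4 G5

From B up to C is a minor second; apply that to each pitch.
G3 becomes Ab3
A#4 becomes B4
F#5 becomes G5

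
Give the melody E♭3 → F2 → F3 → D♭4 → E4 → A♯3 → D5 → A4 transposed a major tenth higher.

Eb3 up a major tenth is G4.
A major tenth up from F2 gives A3.
F3: a tenth up reaches A, and 16 semitones makes it A4.
Db4: a tenth up reaches F, and 16 semitones makes it F5.
E4 up a major tenth is G#5.
A#3 up a major tenth is C##5.
D5: a tenth up reaches F, and 16 semitones makes it F#6.
A4: a tenth up reaches C, and 16 semitones makes it C#6.

G4 A3 A4 F5 G#5 C##5 F#6 C#6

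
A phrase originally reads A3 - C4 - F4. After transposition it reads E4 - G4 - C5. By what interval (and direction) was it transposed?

up a perfect fifth

Take the first pair: A3 → E4. A to E spans 5 letter names, so the interval is some kind of fifth.
A3 to E4 is 7 semitones, which makes it a perfect fifth; the second version is higher, so the direction is up.
Checking another pair — F4 → C5 — gives the same interval.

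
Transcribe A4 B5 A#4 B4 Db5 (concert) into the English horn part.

E5 F#6 E#5 F#5 Ab5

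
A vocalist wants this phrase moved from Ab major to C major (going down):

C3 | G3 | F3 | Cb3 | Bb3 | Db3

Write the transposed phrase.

E2 B2 A2 Eb2 D3 F2

Ab major to C major down is a minor sixth, so every note moves down by that interval.
C3 becomes E2
G3 becomes B2
F3 becomes A2
Cb3 becomes Eb2
Bb3 becomes D3
Db3 becomes F2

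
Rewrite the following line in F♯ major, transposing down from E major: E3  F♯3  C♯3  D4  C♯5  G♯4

F#2 G#2 D#2 E3 D#4 A#3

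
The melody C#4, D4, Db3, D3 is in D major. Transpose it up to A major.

G#4 A4 Ab3 A3

D major to A major up is a perfect fifth, so every note moves up by that interval.
C#4 -> G#4
D4 -> A4
Db3 -> Ab3
D3 -> A3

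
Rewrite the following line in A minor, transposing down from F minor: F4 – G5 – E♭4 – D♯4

F minor to A minor down is a minor sixth, so every note moves down by that interval.
F4 to A3
G5 to B4
Eb4 to G3
D#4 to F##3

A3 B4 G3 F##3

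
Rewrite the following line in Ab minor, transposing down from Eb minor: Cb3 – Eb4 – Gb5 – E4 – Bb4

Fb2 Ab3 Cb5 A3 Eb4

Eb minor to Ab minor down is a perfect fifth, so every note moves down by that interval.
Cb3 -> Fb2
Eb4 -> Ab3
Gb5 -> Cb5
E4 -> A3
Bb4 -> Eb4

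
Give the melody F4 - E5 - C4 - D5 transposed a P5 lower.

Bb3 A4 F3 G4

F4: a fifth down reaches B, and 7 semitones makes it Bb3.
E5 down a perfect fifth is A4.
A perfect fifth down from C4 gives F3.
D5: a fifth down reaches G, and 7 semitones makes it G4.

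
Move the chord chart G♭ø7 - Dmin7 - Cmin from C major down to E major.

C major down to E major is a minor sixth; each chord root moves by that interval while the quality stays the same.
G♭ø7: root G♭ down a minor sixth → Bb, giving Bbø7.
Dmin7: root D down a minor sixth → F#, giving F#min7.
Cmin: root C down a minor sixth → E, giving Emin.

Bbø7 F#min7 Emin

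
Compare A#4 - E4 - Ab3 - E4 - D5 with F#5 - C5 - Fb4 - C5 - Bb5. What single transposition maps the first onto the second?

up a minor sixth

From A#4 to F#5 is 6 letter names — a sixth of some quality.
A#4 to F#5 is 8 semitones, which makes it a minor sixth; the second version is higher, so the direction is up.
Checking another pair — D5 → Bb5 — gives the same interval.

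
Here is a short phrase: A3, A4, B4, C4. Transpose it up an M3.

A major third up from A3 gives C#4.
A major third up from A4 gives C#5.
A major third up from B4 gives D#5.
C4: a third up reaches E, and 4 semitones makes it E4.

C#4 C#5 D#5 E4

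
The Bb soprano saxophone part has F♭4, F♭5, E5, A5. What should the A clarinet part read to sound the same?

Gbb4 Gbb5 F5 Bb5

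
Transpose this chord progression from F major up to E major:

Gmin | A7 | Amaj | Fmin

F#min G#7 G#maj Emin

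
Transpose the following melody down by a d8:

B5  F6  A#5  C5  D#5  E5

B#4 F#5 A##4 C#4 D##4 E#4

B5 down a diminished octave is B#4.
F6 down a diminished octave is F#5.
A diminished octave down from A#5 gives A##4.
C5 down a diminished octave is C#4.
D#5 down a diminished octave is D##4.
A diminished octave down from E5 gives E#4.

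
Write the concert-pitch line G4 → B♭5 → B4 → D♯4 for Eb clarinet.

Written C4 sounds as Eb4 on the Eb clarinet, so concert pitches are written a minor third down.
G4 becomes E4
Bb5 becomes G5
B4 becomes G#4
D#4 becomes B#3

E4 G5 G#4 B#3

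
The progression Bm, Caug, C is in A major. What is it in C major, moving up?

A major up to C major is a minor third; each chord root moves by that interval while the quality stays the same.
Bm: root B up a minor third → D, giving Dm.
Caug: root C up a minor third → Eb, giving Ebaug.
C: root C up a minor third → Eb, giving Eb.

Dm Ebaug Eb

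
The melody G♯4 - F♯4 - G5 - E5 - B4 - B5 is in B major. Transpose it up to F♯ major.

D#5 C#5 D6 B5 F#5 F#6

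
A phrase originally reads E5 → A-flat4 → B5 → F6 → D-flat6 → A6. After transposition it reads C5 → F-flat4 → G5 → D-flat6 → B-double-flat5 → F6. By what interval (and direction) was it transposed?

down a major third

Take the first pair: E5 → C5. E to C spans 3 letter names, so the interval is some kind of third.
C5 to E5 is 4 semitones, which makes it a major third; the second version is lower, so the direction is down.
Checking another pair — A6 → F6 — gives the same interval.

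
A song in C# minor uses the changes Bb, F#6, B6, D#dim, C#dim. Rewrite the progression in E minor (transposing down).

Db A6 D6 F#dim Edim

C# minor down to E minor is a major sixth; each chord root moves by that interval while the quality stays the same.
Bb: root Bb down a major sixth → Db, giving Db.
F#6: root F# down a major sixth → A, giving A6.
B6: root B down a major sixth → D, giving D6.
D#dim: root D# down a major sixth → F#, giving F#dim.
C#dim: root C# down a major sixth → E, giving Edim.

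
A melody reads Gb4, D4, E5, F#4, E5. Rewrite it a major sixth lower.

Gb4 to Bbb3
D4 to F3
E5 to G4
F#4 to A3
E5 to G4

Bbb3 F3 G4 A3 G4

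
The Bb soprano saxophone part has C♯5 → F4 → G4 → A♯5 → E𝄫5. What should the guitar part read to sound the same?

B5 Eb5 F5 G#6 Dbb6

First find concert pitch: the Bb soprano saxophone sounds a major second below written, so C♯5 F4 G4 A♯5 E𝄫5 sounds B4 Eb4 F4 G#5 Dbb5.
Then write for guitar: it sounds a perfect octave below written, so the part must be a perfect octave above concert.
B4 → B5
Eb4 → Eb5
F4 → F5
G#5 → G#6
Dbb5 → Dbb6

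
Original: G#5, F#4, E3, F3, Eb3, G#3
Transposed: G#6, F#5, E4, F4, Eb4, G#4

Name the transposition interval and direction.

up a perfect octave

Take the first pair: G#5 → G#6. G to G spans 8 letter names, so the interval is some kind of octave.
G#5 to G#6 is 12 semitones, which makes it a perfect octave; the second version is higher, so the direction is up.
Checking another pair — G#3 → G#4 — gives the same interval.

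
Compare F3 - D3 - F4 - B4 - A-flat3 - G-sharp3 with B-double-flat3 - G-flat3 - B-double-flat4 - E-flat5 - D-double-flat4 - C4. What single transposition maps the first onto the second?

up a diminished fourth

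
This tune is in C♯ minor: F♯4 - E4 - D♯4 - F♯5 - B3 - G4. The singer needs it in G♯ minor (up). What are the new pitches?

From C♯ up to G♯ is a perfect fifth; apply that to each pitch.
F#4 -> C#5
E4 -> B4
D#4 -> A#4
F#5 -> C#6
B3 -> F#4
G4 -> D5

C#5 B4 A#4 C#6 F#4 D5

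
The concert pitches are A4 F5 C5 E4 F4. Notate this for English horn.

Written C4 sounds as F3 on the English horn, so concert pitches are written a perfect fifth up.
A4 -> E5
F5 -> C6
C5 -> G5
E4 -> B4
F4 -> C5

E5 C6 G5 B4 C5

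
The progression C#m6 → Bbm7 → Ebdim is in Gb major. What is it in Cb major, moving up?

F#m6 Ebm7 Abdim

Gb major up to Cb major is a perfect fourth; each chord root moves by that interval while the quality stays the same.
C#m6: root C# up a perfect fourth → F#, giving F#m6.
Bbm7: root Bb up a perfect fourth → Eb, giving Ebm7.
Ebdim: root Eb up a perfect fourth → Ab, giving Abdim.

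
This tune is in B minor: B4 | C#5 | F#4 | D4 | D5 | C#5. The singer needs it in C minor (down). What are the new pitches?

B minor to C minor down is a major seventh, so every note moves down by that interval.
B4 to C4
C#5 to D4
F#4 to G3
D4 to Eb3
D5 to Eb4
C#5 to D4

C4 D4 G3 Eb3 Eb4 D4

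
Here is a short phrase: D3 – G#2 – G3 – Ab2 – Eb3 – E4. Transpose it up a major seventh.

D3 → C#4
G#2 → F##3
G3 → F#4
Ab2 → G3
Eb3 → D4
E4 → D#5

C#4 F##3 F#4 G3 D4 D#5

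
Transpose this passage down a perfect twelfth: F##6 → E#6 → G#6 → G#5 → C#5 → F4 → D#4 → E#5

B#4 A#4 C#5 C#4 F#3 Bb2 G#2 A#3

F##6 down a perfect twelfth is B#4.
A perfect twelfth down from E#6 gives A#4.
G#6 down a perfect twelfth is C#5.
A perfect twelfth down from G#5 gives C#4.
A perfect twelfth down from C#5 gives F#3.
A perfect twelfth down from F4 gives Bb2.
A perfect twelfth down from D#4 gives G#2.
E#5 down a perfect twelfth is A#3.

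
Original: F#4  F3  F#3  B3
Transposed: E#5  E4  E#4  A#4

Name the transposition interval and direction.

up a major seventh

From F#4 to E#5 is 7 letter names — a seventh of some quality.
F#4 to E#5 is 11 semitones, which makes it a major seventh; the second version is higher, so the direction is up.
Checking another pair — B3 → A#4 — gives the same interval.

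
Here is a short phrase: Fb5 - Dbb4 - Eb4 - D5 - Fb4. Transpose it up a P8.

Fb6 Dbb5 Eb5 D6 Fb5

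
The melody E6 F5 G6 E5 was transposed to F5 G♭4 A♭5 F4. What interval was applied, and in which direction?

down a major seventh

Take the first pair: E6 → F5. E to F spans 7 letter names, so the interval is some kind of seventh.
F5 to E6 is 11 semitones, which makes it a major seventh; the second version is lower, so the direction is down.
Checking another pair — E5 → F4 — gives the same interval.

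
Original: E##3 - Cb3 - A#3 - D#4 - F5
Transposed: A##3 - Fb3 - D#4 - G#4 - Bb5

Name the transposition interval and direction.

up a perfect fourth

Take the first pair: E##3 → A##3. E to A spans 4 letter names, so the interval is some kind of fourth.
E##3 to A##3 is 5 semitones, which makes it a perfect fourth; the second version is higher, so the direction is up.
Checking another pair — F5 → Bb5 — gives the same interval.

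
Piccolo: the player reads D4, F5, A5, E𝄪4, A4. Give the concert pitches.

D5 F6 A6 E##5 A5

The piccolo sounds a perfect octave above written, so transpose each written note up a perfect octave.
D4 → D5
F5 → F6
A5 → A6
E##4 → E##5
A4 → A5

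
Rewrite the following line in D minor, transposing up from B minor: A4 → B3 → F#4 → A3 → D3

C5 D4 A4 C4 F3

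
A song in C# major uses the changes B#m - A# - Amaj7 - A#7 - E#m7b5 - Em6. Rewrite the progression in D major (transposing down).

C#m B Bbmaj7 B7 F#m7b5 Fm6

C# major down to D major is a major seventh; each chord root moves by that interval while the quality stays the same.
B#m: root B# down a major seventh → C#, giving C#m.
A#: root A# down a major seventh → B, giving B.
Amaj7: root A down a major seventh → Bb, giving Bbmaj7.
A#7: root A# down a major seventh → B, giving B7.
E#m7b5: root E# down a major seventh → F#, giving F#m7b5.
Em6: root E down a major seventh → F, giving Fm6.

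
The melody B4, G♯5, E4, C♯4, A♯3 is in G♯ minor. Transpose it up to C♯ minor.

E5 C#6 A4 F#4 D#4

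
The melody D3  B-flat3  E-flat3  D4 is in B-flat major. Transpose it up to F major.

A3 F4 Bb3 A4

From B-flat up to F is a perfect fifth; apply that to each pitch.
D3 -> A3
Bb3 -> F4
Eb3 -> Bb3
D4 -> A4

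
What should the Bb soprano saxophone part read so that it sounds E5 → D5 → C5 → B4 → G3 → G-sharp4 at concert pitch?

F#5 E5 D5 C#5 A3 A#4

Written C4 sounds as Bb3 on the Bb soprano saxophone, so concert pitches are written a major second up.
E5 gives F#5
D5 gives E5
C5 gives D5
B4 gives C#5
G3 gives A3
G#4 gives A#4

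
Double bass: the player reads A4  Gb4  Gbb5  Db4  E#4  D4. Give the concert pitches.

A3 Gb3 Gbb4 Db3 E#3 D3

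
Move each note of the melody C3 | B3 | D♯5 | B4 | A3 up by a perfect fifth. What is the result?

C3 up a perfect fifth is G3.
B3: a fifth up reaches F, and 7 semitones makes it F#4.
A perfect fifth up from D#5 gives A#5.
A perfect fifth up from B4 gives F#5.
A3 up a perfect fifth is E4.

G3 F#4 A#5 F#5 E4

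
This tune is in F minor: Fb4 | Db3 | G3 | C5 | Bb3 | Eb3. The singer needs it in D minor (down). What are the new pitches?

F minor to D minor down is a minor third, so every note moves down by that interval.
Fb4 to Db4
Db3 to Bb2
G3 to E3
C5 to A4
Bb3 to G3
Eb3 to C3

Db4 Bb2 E3 A4 G3 C3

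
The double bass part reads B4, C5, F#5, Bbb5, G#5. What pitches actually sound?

B3 C4 F#4 Bbb4 G#4

The double bass sounds a perfect octave below written, so transpose each written note down a perfect octave.
B4 → B3
C5 → C4
F#5 → F#4
Bbb5 → Bbb4
G#5 → G#4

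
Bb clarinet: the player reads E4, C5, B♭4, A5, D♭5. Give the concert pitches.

D4 Bb4 Ab4 G5 Cb5

Written C4 on the Bb clarinet sounds as Bb3, a major second lower; apply that shift to every note.
E4 to D4
C5 to Bb4
Bb4 to Ab4
A5 to G5
Db5 to Cb5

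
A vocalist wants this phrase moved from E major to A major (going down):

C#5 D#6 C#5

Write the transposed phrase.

F#4 G#5 F#4

From E down to A is a perfect fifth; apply that to each pitch.
C#5 to F#4
D#6 to G#5
C#5 to F#4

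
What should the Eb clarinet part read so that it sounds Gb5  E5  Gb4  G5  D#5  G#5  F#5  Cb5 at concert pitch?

Written C4 sounds as Eb4 on the Eb clarinet, so concert pitches are written a minor third down.
Gb5 gives Eb5
E5 gives C#5
Gb4 gives Eb4
G5 gives E5
D#5 gives B#4
G#5 gives E#5
F#5 gives D#5
Cb5 gives Ab4

Eb5 C#5 Eb4 E5 B#4 E#5 D#5 Ab4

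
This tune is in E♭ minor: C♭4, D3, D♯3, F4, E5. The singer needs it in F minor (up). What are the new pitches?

Db4 E3 E#3 G4 F#5

From E♭ up to F is a major second; apply that to each pitch.
Cb4 becomes Db4
D3 becomes E3
D#3 becomes E#3
F4 becomes G4
E5 becomes F#5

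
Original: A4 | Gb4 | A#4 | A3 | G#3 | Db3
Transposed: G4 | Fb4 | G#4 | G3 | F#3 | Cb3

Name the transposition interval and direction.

down a major second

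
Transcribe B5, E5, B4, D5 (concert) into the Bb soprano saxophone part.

C#6 F#5 C#5 E5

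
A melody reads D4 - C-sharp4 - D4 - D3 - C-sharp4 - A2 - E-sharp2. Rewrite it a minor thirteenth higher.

D4 gives Bb5
C#4 gives A5
D4 gives Bb5
D3 gives Bb4
C#4 gives A5
A2 gives F4
E#2 gives C#4

Bb5 A5 Bb5 Bb4 A5 F4 C#4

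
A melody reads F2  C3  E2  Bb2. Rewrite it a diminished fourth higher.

Bbb2 Fb3 Ab2 Ebb3

F2 up a diminished fourth is Bbb2.
A diminished fourth up from C3 gives Fb3.
E2 up a diminished fourth is Ab2.
Bb2 up a diminished fourth is Ebb3.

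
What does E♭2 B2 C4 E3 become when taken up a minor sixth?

A minor sixth up from Eb2 gives Cb3.
B2: a sixth up reaches G, and 8 semitones makes it G3.
C4: a sixth up reaches A, and 8 semitones makes it Ab4.
E3 up a minor sixth is C4.

Cb3 G3 Ab4 C4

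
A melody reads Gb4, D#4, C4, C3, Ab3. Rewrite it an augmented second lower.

Fbb4 C4 Bbb3 Bbb2 Gbb3

An augmented second down from Gb4 gives Fbb4.
D#4 down an augmented second is C4.
An augmented second down from C4 gives Bbb3.
An augmented second down from C3 gives Bbb2.
Ab3: a second down reaches G, and 3 semitones makes it Gbb3.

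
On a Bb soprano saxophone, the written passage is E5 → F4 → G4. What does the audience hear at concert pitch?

D5 Eb4 F4

The Bb soprano saxophone sounds a major second below written, so transpose each written note down a major second.
E5 -> D5
F4 -> Eb4
G4 -> F4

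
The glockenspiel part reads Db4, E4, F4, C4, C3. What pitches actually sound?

Db6 E6 F6 C6 C5

The glockenspiel sounds a perfect fifteenth above written, so transpose each written note up a perfect fifteenth.
Db4 → Db6
E4 → E6
F4 → F6
C4 → C6
C3 → C5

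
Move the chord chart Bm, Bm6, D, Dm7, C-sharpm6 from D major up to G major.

Em Em6 G Gm7 F#m6

D major up to G major is a perfect fourth; each chord root moves by that interval while the quality stays the same.
Bm: root B up a perfect fourth → E, giving Em.
Bm6: root B up a perfect fourth → E, giving Em6.
D: root D up a perfect fourth → G, giving G.
Dm7: root D up a perfect fourth → G, giving Gm7.
C-sharpm6: root C-sharp up a perfect fourth → F#, giving F#m6.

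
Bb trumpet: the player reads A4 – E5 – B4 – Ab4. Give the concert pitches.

G4 D5 A4 Gb4

Written C4 on the Bb trumpet sounds as Bb3, a major second lower; apply that shift to every note.
A4 becomes G4
E5 becomes D5
B4 becomes A4
Ab4 becomes Gb4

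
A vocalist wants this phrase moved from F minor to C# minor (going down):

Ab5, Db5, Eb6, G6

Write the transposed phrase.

E5 A4 B5 D#6

F minor to C# minor down is a diminished fourth, so every note moves down by that interval.
Ab5 gives E5
Db5 gives A4
Eb6 gives B5
G6 gives D#6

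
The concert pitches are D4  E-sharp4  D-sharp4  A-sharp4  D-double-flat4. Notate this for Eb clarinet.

Written C4 sounds as Eb4 on the Eb clarinet, so concert pitches are written a minor third down.
D4 to B3
E#4 to C##4
D#4 to B#3
A#4 to F##4
Dbb4 to Bbb3

B3 C##4 B#3 F##4 Bbb3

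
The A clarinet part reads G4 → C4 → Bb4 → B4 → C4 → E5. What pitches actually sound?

E4 A3 G4 G#4 A3 C#5

Written C4 on the A clarinet sounds as A3, a minor third lower; apply that shift to every note.
G4 becomes E4
C4 becomes A3
Bb4 becomes G4
B4 becomes G#4
C4 becomes A3
E5 becomes C#5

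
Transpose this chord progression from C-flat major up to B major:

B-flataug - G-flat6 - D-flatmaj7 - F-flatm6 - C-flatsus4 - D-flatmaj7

A#aug F#6 C#maj7 Em6 Bsus4 C#maj7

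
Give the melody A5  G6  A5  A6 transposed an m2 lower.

G#5 F#6 G#5 G#6

A5 -> G#5
G6 -> F#6
A5 -> G#5
A6 -> G#6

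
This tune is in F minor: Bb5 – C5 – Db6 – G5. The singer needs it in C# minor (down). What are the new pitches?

From F down to C# is a diminished fourth; apply that to each pitch.
Bb5 -> F#5
C5 -> G#4
Db6 -> A5
G5 -> D#5

F#5 G#4 A5 D#5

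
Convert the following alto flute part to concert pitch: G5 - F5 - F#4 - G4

The alto flute sounds a perfect fourth below written, so transpose each written note down a perfect fourth.
G5 -> D5
F5 -> C5
F#4 -> C#4
G4 -> D4

D5 C5 C#4 D4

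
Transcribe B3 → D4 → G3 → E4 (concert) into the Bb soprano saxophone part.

Written C4 sounds as Bb3 on the Bb soprano saxophone, so concert pitches are written a major second up.
B3 -> C#4
D4 -> E4
G3 -> A3
E4 -> F#4

C#4 E4 A3 F#4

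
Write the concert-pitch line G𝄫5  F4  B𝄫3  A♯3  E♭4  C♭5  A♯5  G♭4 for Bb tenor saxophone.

Abb6 G5 Cb5 B#4 F5 Db6 B#6 Ab5

The Bb tenor saxophone sounds a major ninth below written, so the written part must be a major ninth above concert — transpose each note up.
Gbb5 becomes Abb6
F4 becomes G5
Bbb3 becomes Cb5
A#3 becomes B#4
Eb4 becomes F5
Cb5 becomes Db6
A#5 becomes B#6
Gb4 becomes Ab5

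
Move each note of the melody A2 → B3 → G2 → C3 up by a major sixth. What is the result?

F#3 G#4 E3 A3

A2 becomes F#3
B3 becomes G#4
G2 becomes E3
C3 becomes A3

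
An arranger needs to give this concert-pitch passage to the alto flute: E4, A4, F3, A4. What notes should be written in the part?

A4 D5 Bb3 D5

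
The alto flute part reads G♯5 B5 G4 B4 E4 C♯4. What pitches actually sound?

D#5 F#5 D4 F#4 B3 G#3

Written C4 on the alto flute sounds as G3, a perfect fourth lower; apply that shift to every note.
G#5 to D#5
B5 to F#5
G4 to D4
B4 to F#4
E4 to B3
C#4 to G#3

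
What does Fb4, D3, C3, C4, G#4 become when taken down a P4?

Fb4 gives Cb4
D3 gives A2
C3 gives G2
C4 gives G3
G#4 gives D#4

Cb4 A2 G2 G3 D#4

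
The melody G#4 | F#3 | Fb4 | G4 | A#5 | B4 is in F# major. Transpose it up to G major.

A4 G3 Gbb4 Ab4 B5 C5

F# major to G major up is a minor second, so every note moves up by that interval.
G#4 → A4
F#3 → G3
Fb4 → Gbb4
G4 → Ab4
A#5 → B5
B4 → C5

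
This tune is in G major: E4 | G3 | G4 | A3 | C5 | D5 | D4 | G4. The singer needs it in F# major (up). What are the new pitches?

D#5 F#4 F#5 G#4 B5 C#6 C#5 F#5

From G up to F# is a major seventh; apply that to each pitch.
E4 -> D#5
G3 -> F#4
G4 -> F#5
A3 -> G#4
C5 -> B5
D5 -> C#6
D4 -> C#5
G4 -> F#5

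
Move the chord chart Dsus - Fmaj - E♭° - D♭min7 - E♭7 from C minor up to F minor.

C minor up to F minor is a perfect fourth; each chord root moves by that interval while the quality stays the same.
Dsus: root D up a perfect fourth → G, giving Gsus.
Fmaj: root F up a perfect fourth → Bb, giving Bbmaj.
E♭°: root E♭ up a perfect fourth → Ab, giving Ab°.
D♭min7: root D♭ up a perfect fourth → Gb, giving Gbmin7.
E♭7: root E♭ up a perfect fourth → Ab, giving Ab7.

Gsus Bbmaj Ab° Gbmin7 Ab7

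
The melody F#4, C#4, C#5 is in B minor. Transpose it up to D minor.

B minor to D minor up is a minor third, so every note moves up by that interval.
F#4 → A4
C#4 → E4
C#5 → E5

A4 E4 E5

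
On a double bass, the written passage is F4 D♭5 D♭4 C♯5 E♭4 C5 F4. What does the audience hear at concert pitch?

The double bass sounds a perfect octave below written, so transpose each written note down a perfect octave.
F4 to F3
Db5 to Db4
Db4 to Db3
C#5 to C#4
Eb4 to Eb3
C5 to C4
F4 to F3

F3 Db4 Db3 C#4 Eb3 C4 F3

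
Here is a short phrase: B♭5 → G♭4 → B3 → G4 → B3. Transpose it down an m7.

C5 Ab3 C#3 A3 C#3

Bb5 down a minor seventh is C5.
Gb4 down a minor seventh is Ab3.
B3: a seventh down reaches C, and 10 semitones makes it C#3.
G4: a seventh down reaches A, and 10 semitones makes it A3.
B3: a seventh down reaches C, and 10 semitones makes it C#3.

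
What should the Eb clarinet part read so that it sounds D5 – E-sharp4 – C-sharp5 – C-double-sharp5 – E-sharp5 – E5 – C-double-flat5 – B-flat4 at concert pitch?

B4 C##4 A#4 A##4 C##5 C#5 Abb4 G4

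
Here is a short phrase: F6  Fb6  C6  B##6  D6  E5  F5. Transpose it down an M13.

Ab4 Abb4 Eb4 D##5 F4 G3 Ab3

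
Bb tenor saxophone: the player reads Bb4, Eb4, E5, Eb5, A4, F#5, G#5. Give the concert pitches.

Written C4 on the Bb tenor saxophone sounds as Bb2, a major ninth lower; apply that shift to every note.
Bb4 gives Ab3
Eb4 gives Db3
E5 gives D4
Eb5 gives Db4
A4 gives G3
F#5 gives E4
G#5 gives F#4

Ab3 Db3 D4 Db4 G3 E4 F#4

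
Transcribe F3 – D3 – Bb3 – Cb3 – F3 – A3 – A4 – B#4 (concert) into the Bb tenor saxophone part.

G4 E4 C5 Db4 G4 B4 B5 C##6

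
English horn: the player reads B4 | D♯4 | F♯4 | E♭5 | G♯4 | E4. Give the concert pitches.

E4 G#3 B3 Ab4 C#4 A3

Written C4 on the English horn sounds as F3, a perfect fifth lower; apply that shift to every note.
B4 to E4
D#4 to G#3
F#4 to B3
Eb5 to Ab4
G#4 to C#4
E4 to A3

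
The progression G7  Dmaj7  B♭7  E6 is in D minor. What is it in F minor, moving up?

Bb7 Fmaj7 Db7 G6

D minor up to F minor is a minor third; each chord root moves by that interval while the quality stays the same.
G7: root G up a minor third → Bb, giving Bb7.
Dmaj7: root D up a minor third → F, giving Fmaj7.
B♭7: root B♭ up a minor third → Db, giving Db7.
E6: root E up a minor third → G, giving G6.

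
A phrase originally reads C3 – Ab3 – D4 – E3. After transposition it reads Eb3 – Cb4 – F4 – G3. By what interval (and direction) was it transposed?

From C3 to Eb3 is 3 letter names — a third of some quality.
C3 to Eb3 is 3 semitones, which makes it a minor third; the second version is higher, so the direction is up.
Checking another pair — E3 → G3 — gives the same interval.

up a minor third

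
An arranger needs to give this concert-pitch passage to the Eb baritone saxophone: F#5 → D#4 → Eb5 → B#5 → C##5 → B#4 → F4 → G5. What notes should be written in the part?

D#7 B#5 C7 G##7 A##6 G##6 D6 E7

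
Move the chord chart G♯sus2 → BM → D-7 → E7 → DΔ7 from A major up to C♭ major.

Bbsus2 DbM Fb-7 Gb7 FbΔ7

A major up to C♭ major is a diminished third; each chord root moves by that interval while the quality stays the same.
G♯sus2: root G♯ up a diminished third → Bb, giving Bbsus2.
BM: root B up a diminished third → Db, giving DbM.
D-7: root D up a diminished third → Fb, giving Fb-7.
E7: root E up a diminished third → Gb, giving Gb7.
DΔ7: root D up a diminished third → Fb, giving FbΔ7.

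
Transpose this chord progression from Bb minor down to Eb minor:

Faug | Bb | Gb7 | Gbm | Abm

Bb minor down to Eb minor is a perfect fifth; each chord root moves by that interval while the quality stays the same.
Faug: root F down a perfect fifth → Bb, giving Bbaug.
Bb: root Bb down a perfect fifth → Eb, giving Eb.
Gb7: root Gb down a perfect fifth → Cb, giving Cb7.
Gbm: root Gb down a perfect fifth → Cb, giving Cbm.
Abm: root Ab down a perfect fifth → Db, giving Dbm.

Bbaug Eb Cb7 Cbm Dbm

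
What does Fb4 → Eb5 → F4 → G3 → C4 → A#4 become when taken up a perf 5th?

Fb4 -> Cb5
Eb5 -> Bb5
F4 -> C5
G3 -> D4
C4 -> G4
A#4 -> E#5

Cb5 Bb5 C5 D4 G4 E#5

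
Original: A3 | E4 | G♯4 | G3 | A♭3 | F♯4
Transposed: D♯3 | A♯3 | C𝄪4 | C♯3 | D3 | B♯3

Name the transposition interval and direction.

From A3 to D#3 is 5 letter names — a fifth of some quality.
D#3 to A3 is 6 semitones, which makes it a diminished fifth; the second version is lower, so the direction is down.
Checking another pair — F#4 → B#3 — gives the same interval.

down a diminished fifth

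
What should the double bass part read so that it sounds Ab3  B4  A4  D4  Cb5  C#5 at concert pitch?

Ab4 B5 A5 D5 Cb6 C#6

Written C4 sounds as C3 on the double bass, so concert pitches are written a perfect octave up.
Ab3 to Ab4
B4 to B5
A4 to A5
D4 to D5
Cb5 to Cb6
C#5 to C#6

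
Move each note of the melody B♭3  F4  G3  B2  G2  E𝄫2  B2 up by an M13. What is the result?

G5 D6 E5 G#4 E4 Cb4 G#4

Bb3 gives G5
F4 gives D6
G3 gives E5
B2 gives G#4
G2 gives E4
Ebb2 gives Cb4
B2 gives G#4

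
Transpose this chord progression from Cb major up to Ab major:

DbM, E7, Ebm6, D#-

Cb major up to Ab major is a major sixth; each chord root moves by that interval while the quality stays the same.
DbM: root Db up a major sixth → Bb, giving BbM.
E7: root E up a major sixth → C#, giving C#7.
Ebm6: root Eb up a major sixth → C, giving Cm6.
D#-: root D# up a major sixth → B#, giving B#-.

BbM C#7 Cm6 B#-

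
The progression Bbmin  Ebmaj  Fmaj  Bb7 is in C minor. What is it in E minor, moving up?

C minor up to E minor is a major third; each chord root moves by that interval while the quality stays the same.
Bbmin: root Bb up a major third → D, giving Dmin.
Ebmaj: root Eb up a major third → G, giving Gmaj.
Fmaj: root F up a major third → A, giving Amaj.
Bb7: root Bb up a major third → D, giving D7.

Dmin Gmaj Amaj D7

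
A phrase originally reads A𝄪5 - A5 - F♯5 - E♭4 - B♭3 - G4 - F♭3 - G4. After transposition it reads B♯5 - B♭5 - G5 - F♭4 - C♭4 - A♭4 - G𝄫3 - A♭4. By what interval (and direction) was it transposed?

up a minor second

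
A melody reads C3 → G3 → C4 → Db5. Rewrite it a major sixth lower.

Eb2 Bb2 Eb3 Fb4

C3 gives Eb2
G3 gives Bb2
C4 gives Eb3
Db5 gives Fb4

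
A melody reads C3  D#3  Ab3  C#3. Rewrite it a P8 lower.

C3 down a perfect octave is C2.
D#3: an octave down reaches D, and 12 semitones makes it D#2.
A perfect octave down from Ab3 gives Ab2.
C#3 down a perfect octave is C#2.

C2 D#2 Ab2 C#2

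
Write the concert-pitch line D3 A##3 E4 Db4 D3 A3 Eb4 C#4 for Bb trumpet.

Written C4 sounds as Bb3 on the Bb trumpet, so concert pitches are written a major second up.
D3 -> E3
A##3 -> B##3
E4 -> F#4
Db4 -> Eb4
D3 -> E3
A3 -> B3
Eb4 -> F4
C#4 -> D#4

E3 B##3 F#4 Eb4 E3 B3 F4 D#4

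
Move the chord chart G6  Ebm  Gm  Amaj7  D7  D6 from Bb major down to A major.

Bb major down to A major is a minor second; each chord root moves by that interval while the quality stays the same.
G6: root G down a minor second → F#, giving F#6.
Ebm: root Eb down a minor second → D, giving Dm.
Gm: root G down a minor second → F#, giving F#m.
Amaj7: root A down a minor second → G#, giving G#maj7.
D7: root D down a minor second → C#, giving C#7.
D6: root D down a minor second → C#, giving C#6.

F#6 Dm F#m G#maj7 C#7 C#6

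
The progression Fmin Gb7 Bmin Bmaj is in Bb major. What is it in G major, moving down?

Dmin Eb7 G#min G#maj

Bb major down to G major is a minor third; each chord root moves by that interval while the quality stays the same.
Fmin: root F down a minor third → D, giving Dmin.
Gb7: root Gb down a minor third → Eb, giving Eb7.
Bmin: root B down a minor third → G#, giving G#min.
Bmaj: root B down a minor third → G#, giving G#maj.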